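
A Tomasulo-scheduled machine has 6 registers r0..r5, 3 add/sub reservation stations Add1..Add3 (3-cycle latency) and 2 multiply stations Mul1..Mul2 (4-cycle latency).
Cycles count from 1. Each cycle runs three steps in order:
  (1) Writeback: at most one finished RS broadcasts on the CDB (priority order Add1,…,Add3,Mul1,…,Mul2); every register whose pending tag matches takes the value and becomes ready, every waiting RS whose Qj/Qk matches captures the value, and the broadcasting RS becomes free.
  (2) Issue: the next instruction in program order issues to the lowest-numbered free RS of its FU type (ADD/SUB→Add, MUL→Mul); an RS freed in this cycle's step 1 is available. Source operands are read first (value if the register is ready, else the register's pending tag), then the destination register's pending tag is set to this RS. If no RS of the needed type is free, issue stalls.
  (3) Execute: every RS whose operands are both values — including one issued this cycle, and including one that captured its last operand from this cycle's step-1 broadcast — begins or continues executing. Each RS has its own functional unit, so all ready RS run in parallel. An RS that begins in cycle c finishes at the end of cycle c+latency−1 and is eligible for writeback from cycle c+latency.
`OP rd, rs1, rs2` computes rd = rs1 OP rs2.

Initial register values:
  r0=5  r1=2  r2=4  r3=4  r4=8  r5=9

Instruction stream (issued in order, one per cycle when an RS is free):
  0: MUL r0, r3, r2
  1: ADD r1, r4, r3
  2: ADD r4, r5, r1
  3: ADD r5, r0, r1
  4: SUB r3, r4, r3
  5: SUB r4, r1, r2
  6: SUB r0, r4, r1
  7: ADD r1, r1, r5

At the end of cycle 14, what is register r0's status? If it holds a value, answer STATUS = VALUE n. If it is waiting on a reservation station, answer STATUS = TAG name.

STATUS = TAG Add3

  c1: issue MUL r0<-Mul1  regs: r0:Mul1,r1:2,r2:4,r3:4,r4:8,r5:9
  c2: issue ADD r1<-Add1  regs: r0:Mul1,r1:Add1,r2:4,r3:4,r4:8,r5:9
  c3: issue ADD r4<-Add2  regs: r0:Mul1,r1:Add1,r2:4,r3:4,r4:Add2,r5:9
  c4: issue ADD r5<-Add3  regs: r0:Mul1,r1:Add1,r2:4,r3:4,r4:Add2,r5:Add3
  c5: CDB Add1=12; issue SUB r3<-Add1  regs: r0:Mul1,r1:12,r2:4,r3:Add1,r4:Add2,r5:Add3
  c6: CDB Mul1=16; stall  regs: r0:16,r1:12,r2:4,r3:Add1,r4:Add2,r5:Add3
  c7: stall  regs: r0:16,r1:12,r2:4,r3:Add1,r4:Add2,r5:Add3
  c8: CDB Add2=21; issue SUB r4<-Add2  regs: r0:16,r1:12,r2:4,r3:Add1,r4:Add2,r5:Add3
  c9: CDB Add3=28; issue SUB r0<-Add3  regs: r0:Add3,r1:12,r2:4,r3:Add1,r4:Add2,r5:28
  c10: stall  regs: r0:Add3,r1:12,r2:4,r3:Add1,r4:Add2,r5:28
  c11: CDB Add1=17; issue ADD r1<-Add1  regs: r0:Add3,r1:Add1,r2:4,r3:17,r4:Add2,r5:28
  c12: CDB Add2=8  regs: r0:Add3,r1:Add1,r2:4,r3:17,r4:8,r5:28
  c13: -  regs: r0:Add3,r1:Add1,r2:4,r3:17,r4:8,r5:28
  c14: CDB Add1=40  regs: r0:Add3,r1:40,r2:4,r3:17,r4:8,r5:28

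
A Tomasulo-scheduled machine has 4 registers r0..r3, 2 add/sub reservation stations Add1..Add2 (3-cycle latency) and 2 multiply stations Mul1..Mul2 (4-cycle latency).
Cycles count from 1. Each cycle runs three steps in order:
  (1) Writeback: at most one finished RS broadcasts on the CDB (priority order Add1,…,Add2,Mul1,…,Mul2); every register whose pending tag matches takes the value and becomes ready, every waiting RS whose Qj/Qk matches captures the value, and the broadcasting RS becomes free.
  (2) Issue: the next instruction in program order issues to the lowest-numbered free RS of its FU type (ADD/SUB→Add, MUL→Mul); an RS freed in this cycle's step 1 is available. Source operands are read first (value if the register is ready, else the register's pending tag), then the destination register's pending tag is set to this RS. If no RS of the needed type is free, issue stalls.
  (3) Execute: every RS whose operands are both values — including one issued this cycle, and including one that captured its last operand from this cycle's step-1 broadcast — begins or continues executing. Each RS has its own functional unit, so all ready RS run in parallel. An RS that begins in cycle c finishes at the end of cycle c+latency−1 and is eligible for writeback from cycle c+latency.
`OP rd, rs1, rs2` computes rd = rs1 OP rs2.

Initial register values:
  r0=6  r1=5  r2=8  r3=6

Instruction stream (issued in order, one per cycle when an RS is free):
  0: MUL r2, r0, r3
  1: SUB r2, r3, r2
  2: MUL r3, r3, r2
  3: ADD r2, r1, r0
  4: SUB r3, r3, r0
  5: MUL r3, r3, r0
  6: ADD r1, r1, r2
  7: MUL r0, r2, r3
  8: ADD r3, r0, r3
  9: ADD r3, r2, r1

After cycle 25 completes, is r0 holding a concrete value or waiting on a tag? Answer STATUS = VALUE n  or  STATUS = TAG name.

c1: issue MUL r2<-Mul1 | r0:6,r1:5,r2:Mul1,r3:6
c2: issue SUB r2<-Add1 | r0:6,r1:5,r2:Add1,r3:6
c3: issue MUL r3<-Mul2 | r0:6,r1:5,r2:Add1,r3:Mul2
c4: issue ADD r2<-Add2 | r0:6,r1:5,r2:Add2,r3:Mul2
c5: CDB Mul1=36; stall | r0:6,r1:5,r2:Add2,r3:Mul2
c6: stall | r0:6,r1:5,r2:Add2,r3:Mul2
c7: CDB Add2=11; issue SUB r3<-Add2 | r0:6,r1:5,r2:11,r3:Add2
c8: CDB Add1=-30; issue MUL r3<-Mul1 | r0:6,r1:5,r2:11,r3:Mul1
c9: issue ADD r1<-Add1 | r0:6,r1:Add1,r2:11,r3:Mul1
c10: stall | r0:6,r1:Add1,r2:11,r3:Mul1
c11: stall | r0:6,r1:Add1,r2:11,r3:Mul1
c12: CDB Add1=16; stall | r0:6,r1:16,r2:11,r3:Mul1
c13: CDB Mul2=-180; issue MUL r0<-Mul2 | r0:Mul2,r1:16,r2:11,r3:Mul1
c14: issue ADD r3<-Add1 | r0:Mul2,r1:16,r2:11,r3:Add1
c15: stall | r0:Mul2,r1:16,r2:11,r3:Add1
c16: CDB Add2=-186; issue ADD r3<-Add2 | r0:Mul2,r1:16,r2:11,r3:Add2
c17: - | r0:Mul2,r1:16,r2:11,r3:Add2
c18: - | r0:Mul2,r1:16,r2:11,r3:Add2
c19: CDB Add2=27 | r0:Mul2,r1:16,r2:11,r3:27
c20: CDB Mul1=-1116 | r0:Mul2,r1:16,r2:11,r3:27
c21: - | r0:Mul2,r1:16,r2:11,r3:27
c22: - | r0:Mul2,r1:16,r2:11,r3:27
c23: - | r0:Mul2,r1:16,r2:11,r3:27
c24: CDB Mul2=-12276 | r0:-12276,r1:16,r2:11,r3:27
c25: - | r0:-12276,r1:16,r2:11,r3:27

STATUS = VALUE -12276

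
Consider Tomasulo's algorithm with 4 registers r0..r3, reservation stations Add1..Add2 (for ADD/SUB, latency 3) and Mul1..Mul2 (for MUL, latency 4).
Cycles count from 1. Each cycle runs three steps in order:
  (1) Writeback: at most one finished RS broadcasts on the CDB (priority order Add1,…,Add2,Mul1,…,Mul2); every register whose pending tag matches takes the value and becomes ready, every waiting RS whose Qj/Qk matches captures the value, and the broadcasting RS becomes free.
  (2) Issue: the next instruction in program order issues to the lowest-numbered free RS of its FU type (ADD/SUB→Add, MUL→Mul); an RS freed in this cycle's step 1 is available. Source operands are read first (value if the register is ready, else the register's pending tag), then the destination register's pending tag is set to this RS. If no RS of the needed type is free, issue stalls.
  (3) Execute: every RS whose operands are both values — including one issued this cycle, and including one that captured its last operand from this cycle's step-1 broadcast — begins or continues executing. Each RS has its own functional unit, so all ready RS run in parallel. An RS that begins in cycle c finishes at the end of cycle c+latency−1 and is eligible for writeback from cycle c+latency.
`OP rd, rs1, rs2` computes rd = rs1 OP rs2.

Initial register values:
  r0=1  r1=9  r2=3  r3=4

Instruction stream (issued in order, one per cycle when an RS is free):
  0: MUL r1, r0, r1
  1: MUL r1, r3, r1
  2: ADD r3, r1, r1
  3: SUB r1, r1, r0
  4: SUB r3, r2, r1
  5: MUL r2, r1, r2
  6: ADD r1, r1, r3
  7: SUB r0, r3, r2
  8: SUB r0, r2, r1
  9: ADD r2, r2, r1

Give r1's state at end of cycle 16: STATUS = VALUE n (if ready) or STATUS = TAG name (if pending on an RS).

STATUS = TAG Add2

  c1: issue MUL r1<-Mul1  regs: r0:1,r1:Mul1,r2:3,r3:4
  c2: issue MUL r1<-Mul2  regs: r0:1,r1:Mul2,r2:3,r3:4
  c3: issue ADD r3<-Add1  regs: r0:1,r1:Mul2,r2:3,r3:Add1
  c4: issue SUB r1<-Add2  regs: r0:1,r1:Add2,r2:3,r3:Add1
  c5: CDB Mul1=9; stall  regs: r0:1,r1:Add2,r2:3,r3:Add1
  c6: stall  regs: r0:1,r1:Add2,r2:3,r3:Add1
  c7: stall  regs: r0:1,r1:Add2,r2:3,r3:Add1
  c8: stall  regs: r0:1,r1:Add2,r2:3,r3:Add1
  c9: CDB Mul2=36; stall  regs: r0:1,r1:Add2,r2:3,r3:Add1
  c10: stall  regs: r0:1,r1:Add2,r2:3,r3:Add1
  c11: stall  regs: r0:1,r1:Add2,r2:3,r3:Add1
  c12: CDB Add1=72; issue SUB r3<-Add1  regs: r0:1,r1:Add2,r2:3,r3:Add1
  c13: CDB Add2=35; issue MUL r2<-Mul1  regs: r0:1,r1:35,r2:Mul1,r3:Add1
  c14: issue ADD r1<-Add2  regs: r0:1,r1:Add2,r2:Mul1,r3:Add1
  c15: stall  regs: r0:1,r1:Add2,r2:Mul1,r3:Add1
  c16: CDB Add1=-32; issue SUB r0<-Add1  regs: r0:Add1,r1:Add2,r2:Mul1,r3:-32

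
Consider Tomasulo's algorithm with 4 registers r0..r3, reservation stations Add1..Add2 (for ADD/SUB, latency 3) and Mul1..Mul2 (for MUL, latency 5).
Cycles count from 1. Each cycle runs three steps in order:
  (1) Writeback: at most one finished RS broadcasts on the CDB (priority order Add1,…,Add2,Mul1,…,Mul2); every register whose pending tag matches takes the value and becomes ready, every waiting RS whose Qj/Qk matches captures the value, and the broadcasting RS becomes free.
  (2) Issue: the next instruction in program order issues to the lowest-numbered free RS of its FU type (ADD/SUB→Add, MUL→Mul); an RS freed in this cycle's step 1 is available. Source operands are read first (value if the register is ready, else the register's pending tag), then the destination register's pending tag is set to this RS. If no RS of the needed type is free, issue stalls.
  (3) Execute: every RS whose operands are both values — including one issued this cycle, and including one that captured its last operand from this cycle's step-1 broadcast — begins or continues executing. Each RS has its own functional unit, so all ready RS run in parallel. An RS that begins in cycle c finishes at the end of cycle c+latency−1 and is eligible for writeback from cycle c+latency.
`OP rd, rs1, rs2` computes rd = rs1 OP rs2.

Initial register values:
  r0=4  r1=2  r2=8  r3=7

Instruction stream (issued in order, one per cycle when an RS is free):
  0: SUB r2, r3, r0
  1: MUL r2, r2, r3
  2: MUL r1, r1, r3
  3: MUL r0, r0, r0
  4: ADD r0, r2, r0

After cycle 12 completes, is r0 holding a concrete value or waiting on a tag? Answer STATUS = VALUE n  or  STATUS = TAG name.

  c1: issue SUB r2<-Add1  regs: r0:4,r1:2,r2:Add1,r3:7
  c2: issue MUL r2<-Mul1  regs: r0:4,r1:2,r2:Mul1,r3:7
  c3: issue MUL r1<-Mul2  regs: r0:4,r1:Mul2,r2:Mul1,r3:7
  c4: CDB Add1=3; stall  regs: r0:4,r1:Mul2,r2:Mul1,r3:7
  c5: stall  regs: r0:4,r1:Mul2,r2:Mul1,r3:7
  c6: stall  regs: r0:4,r1:Mul2,r2:Mul1,r3:7
  c7: stall  regs: r0:4,r1:Mul2,r2:Mul1,r3:7
  c8: CDB Mul2=14; issue MUL r0<-Mul2  regs: r0:Mul2,r1:14,r2:Mul1,r3:7
  c9: CDB Mul1=21; issue ADD r0<-Add1  regs: r0:Add1,r1:14,r2:21,r3:7
  c10: -  regs: r0:Add1,r1:14,r2:21,r3:7
  c11: -  regs: r0:Add1,r1:14,r2:21,r3:7
  c12: -  regs: r0:Add1,r1:14,r2:21,r3:7

STATUS = TAG Add1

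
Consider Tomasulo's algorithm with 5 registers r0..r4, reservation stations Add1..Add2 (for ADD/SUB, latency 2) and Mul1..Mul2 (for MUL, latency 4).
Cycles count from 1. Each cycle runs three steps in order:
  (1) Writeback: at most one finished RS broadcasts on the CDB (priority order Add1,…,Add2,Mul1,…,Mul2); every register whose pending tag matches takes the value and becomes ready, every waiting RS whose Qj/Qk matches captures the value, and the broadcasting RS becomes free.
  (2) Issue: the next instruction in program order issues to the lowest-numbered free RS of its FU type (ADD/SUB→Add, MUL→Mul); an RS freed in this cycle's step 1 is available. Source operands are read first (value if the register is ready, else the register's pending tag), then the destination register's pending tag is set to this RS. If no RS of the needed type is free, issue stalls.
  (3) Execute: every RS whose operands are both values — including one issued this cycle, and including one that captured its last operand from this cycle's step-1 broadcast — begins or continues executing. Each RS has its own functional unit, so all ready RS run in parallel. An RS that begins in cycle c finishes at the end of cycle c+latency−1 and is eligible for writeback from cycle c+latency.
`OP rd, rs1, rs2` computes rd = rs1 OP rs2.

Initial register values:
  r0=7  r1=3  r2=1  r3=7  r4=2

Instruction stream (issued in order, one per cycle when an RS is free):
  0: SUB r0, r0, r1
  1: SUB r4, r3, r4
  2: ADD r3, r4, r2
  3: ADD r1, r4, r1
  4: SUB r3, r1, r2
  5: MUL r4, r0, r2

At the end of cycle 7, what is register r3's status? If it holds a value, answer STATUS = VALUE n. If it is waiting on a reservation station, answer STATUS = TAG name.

c1: issue SUB r0<-Add1 | r0:Add1,r1:3,r2:1,r3:7,r4:2
c2: issue SUB r4<-Add2 | r0:Add1,r1:3,r2:1,r3:7,r4:Add2
c3: CDB Add1=4; issue ADD r3<-Add1 | r0:4,r1:3,r2:1,r3:Add1,r4:Add2
c4: CDB Add2=5; issue ADD r1<-Add2 | r0:4,r1:Add2,r2:1,r3:Add1,r4:5
c5: stall | r0:4,r1:Add2,r2:1,r3:Add1,r4:5
c6: CDB Add1=6; issue SUB r3<-Add1 | r0:4,r1:Add2,r2:1,r3:Add1,r4:5
c7: CDB Add2=8; issue MUL r4<-Mul1 | r0:4,r1:8,r2:1,r3:Add1,r4:Mul1

STATUS = TAG Add1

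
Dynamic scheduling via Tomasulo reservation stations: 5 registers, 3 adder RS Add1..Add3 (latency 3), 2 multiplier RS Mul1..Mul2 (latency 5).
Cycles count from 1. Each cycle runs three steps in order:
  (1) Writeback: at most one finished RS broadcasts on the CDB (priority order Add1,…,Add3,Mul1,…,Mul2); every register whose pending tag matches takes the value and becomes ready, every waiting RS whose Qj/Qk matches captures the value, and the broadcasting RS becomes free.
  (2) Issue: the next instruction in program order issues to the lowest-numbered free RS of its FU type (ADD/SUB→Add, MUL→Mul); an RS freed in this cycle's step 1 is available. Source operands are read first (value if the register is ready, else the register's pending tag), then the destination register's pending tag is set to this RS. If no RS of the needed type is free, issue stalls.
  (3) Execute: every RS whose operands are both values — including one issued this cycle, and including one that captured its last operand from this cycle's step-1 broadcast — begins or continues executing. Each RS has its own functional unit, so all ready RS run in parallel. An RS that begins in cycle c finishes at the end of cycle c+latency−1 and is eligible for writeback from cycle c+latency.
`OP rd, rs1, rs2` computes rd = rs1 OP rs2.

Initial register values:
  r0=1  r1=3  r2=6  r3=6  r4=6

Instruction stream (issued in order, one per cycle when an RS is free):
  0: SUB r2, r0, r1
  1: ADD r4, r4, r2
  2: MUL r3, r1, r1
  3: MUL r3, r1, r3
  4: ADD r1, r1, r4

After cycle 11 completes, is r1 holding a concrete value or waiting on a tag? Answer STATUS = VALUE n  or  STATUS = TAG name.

c1: issue SUB r2<-Add1 | r0:1,r1:3,r2:Add1,r3:6,r4:6
c2: issue ADD r4<-Add2 | r0:1,r1:3,r2:Add1,r3:6,r4:Add2
c3: issue MUL r3<-Mul1 | r0:1,r1:3,r2:Add1,r3:Mul1,r4:Add2
c4: CDB Add1=-2; issue MUL r3<-Mul2 | r0:1,r1:3,r2:-2,r3:Mul2,r4:Add2
c5: issue ADD r1<-Add1 | r0:1,r1:Add1,r2:-2,r3:Mul2,r4:Add2
c6: - | r0:1,r1:Add1,r2:-2,r3:Mul2,r4:Add2
c7: CDB Add2=4 | r0:1,r1:Add1,r2:-2,r3:Mul2,r4:4
c8: CDB Mul1=9 | r0:1,r1:Add1,r2:-2,r3:Mul2,r4:4
c9: - | r0:1,r1:Add1,r2:-2,r3:Mul2,r4:4
c10: CDB Add1=7 | r0:1,r1:7,r2:-2,r3:Mul2,r4:4
c11: - | r0:1,r1:7,r2:-2,r3:Mul2,r4:4

STATUS = VALUE 7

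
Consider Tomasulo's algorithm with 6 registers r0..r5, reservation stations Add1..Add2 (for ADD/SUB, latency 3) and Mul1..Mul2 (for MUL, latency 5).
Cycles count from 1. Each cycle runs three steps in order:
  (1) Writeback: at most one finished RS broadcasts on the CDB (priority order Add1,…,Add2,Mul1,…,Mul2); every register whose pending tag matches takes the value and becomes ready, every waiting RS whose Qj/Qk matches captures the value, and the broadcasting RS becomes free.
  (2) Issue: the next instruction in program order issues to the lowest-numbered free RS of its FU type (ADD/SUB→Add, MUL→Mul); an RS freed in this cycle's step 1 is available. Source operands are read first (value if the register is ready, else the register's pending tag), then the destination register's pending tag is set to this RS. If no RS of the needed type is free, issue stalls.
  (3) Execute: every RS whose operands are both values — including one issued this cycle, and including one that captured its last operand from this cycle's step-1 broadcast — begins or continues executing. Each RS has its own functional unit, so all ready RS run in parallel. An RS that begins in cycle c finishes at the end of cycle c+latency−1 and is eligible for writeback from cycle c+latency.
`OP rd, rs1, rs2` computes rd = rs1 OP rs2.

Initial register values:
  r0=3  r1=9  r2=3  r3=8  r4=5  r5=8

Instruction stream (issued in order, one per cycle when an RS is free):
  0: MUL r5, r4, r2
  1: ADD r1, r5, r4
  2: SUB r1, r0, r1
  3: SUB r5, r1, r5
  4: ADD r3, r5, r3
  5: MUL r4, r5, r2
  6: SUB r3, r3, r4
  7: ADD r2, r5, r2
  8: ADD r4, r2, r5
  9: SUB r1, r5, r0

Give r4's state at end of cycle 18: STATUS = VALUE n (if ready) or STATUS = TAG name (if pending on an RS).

cycle 1: issue MUL r5<-Mul1 // r0:3,r1:9,r2:3,r3:8,r4:5,r5:Mul1
cycle 2: issue ADD r1<-Add1 // r0:3,r1:Add1,r2:3,r3:8,r4:5,r5:Mul1
cycle 3: issue SUB r1<-Add2 // r0:3,r1:Add2,r2:3,r3:8,r4:5,r5:Mul1
cycle 4: stall // r0:3,r1:Add2,r2:3,r3:8,r4:5,r5:Mul1
cycle 5: stall // r0:3,r1:Add2,r2:3,r3:8,r4:5,r5:Mul1
cycle 6: CDB Mul1=15; stall // r0:3,r1:Add2,r2:3,r3:8,r4:5,r5:15
cycle 7: stall // r0:3,r1:Add2,r2:3,r3:8,r4:5,r5:15
cycle 8: stall // r0:3,r1:Add2,r2:3,r3:8,r4:5,r5:15
cycle 9: CDB Add1=20; issue SUB r5<-Add1 // r0:3,r1:Add2,r2:3,r3:8,r4:5,r5:Add1
cycle 10: stall // r0:3,r1:Add2,r2:3,r3:8,r4:5,r5:Add1
cycle 11: stall // r0:3,r1:Add2,r2:3,r3:8,r4:5,r5:Add1
cycle 12: CDB Add2=-17; issue ADD r3<-Add2 // r0:3,r1:-17,r2:3,r3:Add2,r4:5,r5:Add1
cycle 13: issue MUL r4<-Mul1 // r0:3,r1:-17,r2:3,r3:Add2,r4:Mul1,r5:Add1
cycle 14: stall // r0:3,r1:-17,r2:3,r3:Add2,r4:Mul1,r5:Add1
cycle 15: CDB Add1=-32; issue SUB r3<-Add1 // r0:3,r1:-17,r2:3,r3:Add1,r4:Mul1,r5:-32
cycle 16: stall // r0:3,r1:-17,r2:3,r3:Add1,r4:Mul1,r5:-32
cycle 17: stall // r0:3,r1:-17,r2:3,r3:Add1,r4:Mul1,r5:-32
cycle 18: CDB Add2=-24; issue ADD r2<-Add2 // r0:3,r1:-17,r2:Add2,r3:Add1,r4:Mul1,r5:-32

STATUS = TAG Mul1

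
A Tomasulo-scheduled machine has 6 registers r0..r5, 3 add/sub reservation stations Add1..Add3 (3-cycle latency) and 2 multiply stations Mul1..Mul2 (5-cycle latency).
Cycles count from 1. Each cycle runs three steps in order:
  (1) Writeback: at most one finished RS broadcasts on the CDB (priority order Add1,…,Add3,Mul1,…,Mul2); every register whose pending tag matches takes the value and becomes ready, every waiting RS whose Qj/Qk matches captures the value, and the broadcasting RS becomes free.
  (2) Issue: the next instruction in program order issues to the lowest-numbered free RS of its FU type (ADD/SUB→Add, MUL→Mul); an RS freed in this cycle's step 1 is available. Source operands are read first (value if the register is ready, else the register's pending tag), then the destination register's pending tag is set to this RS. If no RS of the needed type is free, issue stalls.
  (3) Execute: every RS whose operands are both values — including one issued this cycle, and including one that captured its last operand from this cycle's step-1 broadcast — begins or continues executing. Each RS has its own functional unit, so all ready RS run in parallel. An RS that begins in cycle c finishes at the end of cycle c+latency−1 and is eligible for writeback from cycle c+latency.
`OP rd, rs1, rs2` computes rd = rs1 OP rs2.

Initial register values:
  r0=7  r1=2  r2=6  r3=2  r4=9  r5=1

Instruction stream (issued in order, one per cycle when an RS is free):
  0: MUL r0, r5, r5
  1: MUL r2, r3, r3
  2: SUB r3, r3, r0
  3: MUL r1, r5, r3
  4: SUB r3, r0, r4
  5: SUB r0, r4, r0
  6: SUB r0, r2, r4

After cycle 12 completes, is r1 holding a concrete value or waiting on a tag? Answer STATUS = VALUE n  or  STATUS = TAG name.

STATUS = TAG Mul1

  c1: issue MUL r0<-Mul1  regs: r0:Mul1,r1:2,r2:6,r3:2,r4:9,r5:1
  c2: issue MUL r2<-Mul2  regs: r0:Mul1,r1:2,r2:Mul2,r3:2,r4:9,r5:1
  c3: issue SUB r3<-Add1  regs: r0:Mul1,r1:2,r2:Mul2,r3:Add1,r4:9,r5:1
  c4: stall  regs: r0:Mul1,r1:2,r2:Mul2,r3:Add1,r4:9,r5:1
  c5: stall  regs: r0:Mul1,r1:2,r2:Mul2,r3:Add1,r4:9,r5:1
  c6: CDB Mul1=1; issue MUL r1<-Mul1  regs: r0:1,r1:Mul1,r2:Mul2,r3:Add1,r4:9,r5:1
  c7: CDB Mul2=4; issue SUB r3<-Add2  regs: r0:1,r1:Mul1,r2:4,r3:Add2,r4:9,r5:1
  c8: issue SUB r0<-Add3  regs: r0:Add3,r1:Mul1,r2:4,r3:Add2,r4:9,r5:1
  c9: CDB Add1=1; issue SUB r0<-Add1  regs: r0:Add1,r1:Mul1,r2:4,r3:Add2,r4:9,r5:1
  c10: CDB Add2=-8  regs: r0:Add1,r1:Mul1,r2:4,r3:-8,r4:9,r5:1
  c11: CDB Add3=8  regs: r0:Add1,r1:Mul1,r2:4,r3:-8,r4:9,r5:1
  c12: CDB Add1=-5  regs: r0:-5,r1:Mul1,r2:4,r3:-8,r4:9,r5:1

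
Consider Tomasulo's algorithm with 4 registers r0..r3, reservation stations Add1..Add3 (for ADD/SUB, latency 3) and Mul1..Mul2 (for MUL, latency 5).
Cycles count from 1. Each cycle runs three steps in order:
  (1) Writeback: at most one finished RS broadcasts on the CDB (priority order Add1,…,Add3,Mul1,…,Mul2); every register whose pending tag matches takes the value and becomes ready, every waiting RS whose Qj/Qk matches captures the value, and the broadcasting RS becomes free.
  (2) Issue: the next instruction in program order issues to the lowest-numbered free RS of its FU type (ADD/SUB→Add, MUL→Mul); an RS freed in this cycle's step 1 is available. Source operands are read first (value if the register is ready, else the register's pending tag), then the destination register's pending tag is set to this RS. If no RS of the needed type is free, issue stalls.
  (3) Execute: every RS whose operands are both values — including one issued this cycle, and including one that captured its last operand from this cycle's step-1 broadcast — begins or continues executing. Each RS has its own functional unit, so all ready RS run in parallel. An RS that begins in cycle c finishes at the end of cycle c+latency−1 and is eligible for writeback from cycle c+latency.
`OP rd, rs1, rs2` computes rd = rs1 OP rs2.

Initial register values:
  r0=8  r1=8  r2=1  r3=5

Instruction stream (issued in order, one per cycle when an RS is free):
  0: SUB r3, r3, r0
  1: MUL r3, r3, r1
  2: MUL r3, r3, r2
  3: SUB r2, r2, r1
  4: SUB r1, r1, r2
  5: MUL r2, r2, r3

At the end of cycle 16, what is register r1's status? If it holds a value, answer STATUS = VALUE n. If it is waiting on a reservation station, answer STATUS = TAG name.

c1: issue SUB r3<-Add1 | r0:8,r1:8,r2:1,r3:Add1
c2: issue MUL r3<-Mul1 | r0:8,r1:8,r2:1,r3:Mul1
c3: issue MUL r3<-Mul2 | r0:8,r1:8,r2:1,r3:Mul2
c4: CDB Add1=-3; issue SUB r2<-Add1 | r0:8,r1:8,r2:Add1,r3:Mul2
c5: issue SUB r1<-Add2 | r0:8,r1:Add2,r2:Add1,r3:Mul2
c6: stall | r0:8,r1:Add2,r2:Add1,r3:Mul2
c7: CDB Add1=-7; stall | r0:8,r1:Add2,r2:-7,r3:Mul2
c8: stall | r0:8,r1:Add2,r2:-7,r3:Mul2
c9: CDB Mul1=-24; issue MUL r2<-Mul1 | r0:8,r1:Add2,r2:Mul1,r3:Mul2
c10: CDB Add2=15 | r0:8,r1:15,r2:Mul1,r3:Mul2
c11: - | r0:8,r1:15,r2:Mul1,r3:Mul2
c12: - | r0:8,r1:15,r2:Mul1,r3:Mul2
c13: - | r0:8,r1:15,r2:Mul1,r3:Mul2
c14: CDB Mul2=-24 | r0:8,r1:15,r2:Mul1,r3:-24
c15: - | r0:8,r1:15,r2:Mul1,r3:-24
c16: - | r0:8,r1:15,r2:Mul1,r3:-24

STATUS = VALUE 15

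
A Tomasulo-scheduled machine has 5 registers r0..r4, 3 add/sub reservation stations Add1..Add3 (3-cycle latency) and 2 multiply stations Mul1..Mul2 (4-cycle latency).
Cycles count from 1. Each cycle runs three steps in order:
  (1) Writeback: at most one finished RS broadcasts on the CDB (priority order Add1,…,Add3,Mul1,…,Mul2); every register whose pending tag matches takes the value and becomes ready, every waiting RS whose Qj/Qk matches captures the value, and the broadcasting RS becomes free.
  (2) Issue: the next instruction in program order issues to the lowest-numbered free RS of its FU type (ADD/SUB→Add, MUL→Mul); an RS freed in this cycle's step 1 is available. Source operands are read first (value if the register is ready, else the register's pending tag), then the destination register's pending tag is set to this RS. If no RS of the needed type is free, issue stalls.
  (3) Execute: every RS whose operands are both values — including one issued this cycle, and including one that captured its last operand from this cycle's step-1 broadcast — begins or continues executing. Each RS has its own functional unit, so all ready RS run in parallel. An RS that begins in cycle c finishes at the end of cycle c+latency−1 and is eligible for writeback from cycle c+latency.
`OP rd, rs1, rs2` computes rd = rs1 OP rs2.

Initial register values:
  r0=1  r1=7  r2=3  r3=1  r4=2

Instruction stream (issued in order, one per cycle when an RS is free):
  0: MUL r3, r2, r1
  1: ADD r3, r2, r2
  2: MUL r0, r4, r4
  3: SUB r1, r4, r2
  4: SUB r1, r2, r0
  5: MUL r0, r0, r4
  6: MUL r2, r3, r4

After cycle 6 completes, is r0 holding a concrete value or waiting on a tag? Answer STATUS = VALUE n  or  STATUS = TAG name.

c1: issue MUL r3<-Mul1 | r0:1,r1:7,r2:3,r3:Mul1,r4:2
c2: issue ADD r3<-Add1 | r0:1,r1:7,r2:3,r3:Add1,r4:2
c3: issue MUL r0<-Mul2 | r0:Mul2,r1:7,r2:3,r3:Add1,r4:2
c4: issue SUB r1<-Add2 | r0:Mul2,r1:Add2,r2:3,r3:Add1,r4:2
c5: CDB Add1=6; issue SUB r1<-Add1 | r0:Mul2,r1:Add1,r2:3,r3:6,r4:2
c6: CDB Mul1=21; issue MUL r0<-Mul1 | r0:Mul1,r1:Add1,r2:3,r3:6,r4:2

STATUS = TAG Mul1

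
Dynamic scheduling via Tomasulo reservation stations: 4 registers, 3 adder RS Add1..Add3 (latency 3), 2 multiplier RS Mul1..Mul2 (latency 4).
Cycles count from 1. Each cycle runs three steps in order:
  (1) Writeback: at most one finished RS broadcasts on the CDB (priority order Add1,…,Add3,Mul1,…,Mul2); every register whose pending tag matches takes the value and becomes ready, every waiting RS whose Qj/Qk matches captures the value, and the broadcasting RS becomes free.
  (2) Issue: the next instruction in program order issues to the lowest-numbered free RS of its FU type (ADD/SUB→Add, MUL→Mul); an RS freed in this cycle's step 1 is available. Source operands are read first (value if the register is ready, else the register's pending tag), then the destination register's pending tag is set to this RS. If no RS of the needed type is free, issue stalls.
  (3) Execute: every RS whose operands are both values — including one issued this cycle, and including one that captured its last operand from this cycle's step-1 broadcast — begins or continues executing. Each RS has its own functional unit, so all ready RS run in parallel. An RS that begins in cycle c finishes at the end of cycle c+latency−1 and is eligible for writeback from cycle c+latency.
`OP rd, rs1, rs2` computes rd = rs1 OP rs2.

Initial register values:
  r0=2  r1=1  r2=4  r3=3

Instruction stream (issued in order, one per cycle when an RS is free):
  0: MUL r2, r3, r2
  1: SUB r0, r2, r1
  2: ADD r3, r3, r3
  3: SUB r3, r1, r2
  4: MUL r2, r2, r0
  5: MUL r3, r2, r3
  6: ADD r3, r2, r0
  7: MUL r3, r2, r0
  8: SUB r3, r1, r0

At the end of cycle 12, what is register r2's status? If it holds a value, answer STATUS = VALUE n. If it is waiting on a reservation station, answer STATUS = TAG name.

STATUS = VALUE 132

c1: issue MUL r2<-Mul1 | r0:2,r1:1,r2:Mul1,r3:3
c2: issue SUB r0<-Add1 | r0:Add1,r1:1,r2:Mul1,r3:3
c3: issue ADD r3<-Add2 | r0:Add1,r1:1,r2:Mul1,r3:Add2
c4: issue SUB r3<-Add3 | r0:Add1,r1:1,r2:Mul1,r3:Add3
c5: CDB Mul1=12; issue MUL r2<-Mul1 | r0:Add1,r1:1,r2:Mul1,r3:Add3
c6: CDB Add2=6; issue MUL r3<-Mul2 | r0:Add1,r1:1,r2:Mul1,r3:Mul2
c7: issue ADD r3<-Add2 | r0:Add1,r1:1,r2:Mul1,r3:Add2
c8: CDB Add1=11; stall | r0:11,r1:1,r2:Mul1,r3:Add2
c9: CDB Add3=-11; stall | r0:11,r1:1,r2:Mul1,r3:Add2
c10: stall | r0:11,r1:1,r2:Mul1,r3:Add2
c11: stall | r0:11,r1:1,r2:Mul1,r3:Add2
c12: CDB Mul1=132; issue MUL r3<-Mul1 | r0:11,r1:1,r2:132,r3:Mul1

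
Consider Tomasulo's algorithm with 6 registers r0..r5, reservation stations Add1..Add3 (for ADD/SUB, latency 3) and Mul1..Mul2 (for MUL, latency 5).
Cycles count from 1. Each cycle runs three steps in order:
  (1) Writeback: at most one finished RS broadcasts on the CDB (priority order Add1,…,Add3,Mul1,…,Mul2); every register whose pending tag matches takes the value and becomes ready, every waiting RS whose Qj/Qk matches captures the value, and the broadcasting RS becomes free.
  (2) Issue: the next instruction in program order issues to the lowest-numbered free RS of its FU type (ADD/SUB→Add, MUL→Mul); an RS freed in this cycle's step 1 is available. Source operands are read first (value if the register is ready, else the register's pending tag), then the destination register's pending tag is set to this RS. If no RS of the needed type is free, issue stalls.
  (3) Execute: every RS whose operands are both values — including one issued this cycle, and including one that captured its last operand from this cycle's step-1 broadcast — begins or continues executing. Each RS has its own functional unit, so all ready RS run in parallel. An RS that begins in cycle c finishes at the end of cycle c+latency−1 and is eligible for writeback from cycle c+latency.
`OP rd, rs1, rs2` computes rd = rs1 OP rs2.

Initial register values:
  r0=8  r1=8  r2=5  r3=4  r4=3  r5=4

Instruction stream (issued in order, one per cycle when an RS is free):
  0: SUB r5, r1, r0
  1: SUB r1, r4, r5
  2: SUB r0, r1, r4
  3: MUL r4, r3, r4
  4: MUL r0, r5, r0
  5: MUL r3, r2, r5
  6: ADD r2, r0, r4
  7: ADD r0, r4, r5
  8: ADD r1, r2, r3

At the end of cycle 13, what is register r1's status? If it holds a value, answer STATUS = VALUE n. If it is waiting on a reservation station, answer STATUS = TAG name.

STATUS = TAG Add3

cycle 1: issue SUB r5<-Add1 // r0:8,r1:8,r2:5,r3:4,r4:3,r5:Add1
cycle 2: issue SUB r1<-Add2 // r0:8,r1:Add2,r2:5,r3:4,r4:3,r5:Add1
cycle 3: issue SUB r0<-Add3 // r0:Add3,r1:Add2,r2:5,r3:4,r4:3,r5:Add1
cycle 4: CDB Add1=0; issue MUL r4<-Mul1 // r0:Add3,r1:Add2,r2:5,r3:4,r4:Mul1,r5:0
cycle 5: issue MUL r0<-Mul2 // r0:Mul2,r1:Add2,r2:5,r3:4,r4:Mul1,r5:0
cycle 6: stall // r0:Mul2,r1:Add2,r2:5,r3:4,r4:Mul1,r5:0
cycle 7: CDB Add2=3; stall // r0:Mul2,r1:3,r2:5,r3:4,r4:Mul1,r5:0
cycle 8: stall // r0:Mul2,r1:3,r2:5,r3:4,r4:Mul1,r5:0
cycle 9: CDB Mul1=12; issue MUL r3<-Mul1 // r0:Mul2,r1:3,r2:5,r3:Mul1,r4:12,r5:0
cycle 10: CDB Add3=0; issue ADD r2<-Add1 // r0:Mul2,r1:3,r2:Add1,r3:Mul1,r4:12,r5:0
cycle 11: issue ADD r0<-Add2 // r0:Add2,r1:3,r2:Add1,r3:Mul1,r4:12,r5:0
cycle 12: issue ADD r1<-Add3 // r0:Add2,r1:Add3,r2:Add1,r3:Mul1,r4:12,r5:0
cycle 13: - // r0:Add2,r1:Add3,r2:Add1,r3:Mul1,r4:12,r5:0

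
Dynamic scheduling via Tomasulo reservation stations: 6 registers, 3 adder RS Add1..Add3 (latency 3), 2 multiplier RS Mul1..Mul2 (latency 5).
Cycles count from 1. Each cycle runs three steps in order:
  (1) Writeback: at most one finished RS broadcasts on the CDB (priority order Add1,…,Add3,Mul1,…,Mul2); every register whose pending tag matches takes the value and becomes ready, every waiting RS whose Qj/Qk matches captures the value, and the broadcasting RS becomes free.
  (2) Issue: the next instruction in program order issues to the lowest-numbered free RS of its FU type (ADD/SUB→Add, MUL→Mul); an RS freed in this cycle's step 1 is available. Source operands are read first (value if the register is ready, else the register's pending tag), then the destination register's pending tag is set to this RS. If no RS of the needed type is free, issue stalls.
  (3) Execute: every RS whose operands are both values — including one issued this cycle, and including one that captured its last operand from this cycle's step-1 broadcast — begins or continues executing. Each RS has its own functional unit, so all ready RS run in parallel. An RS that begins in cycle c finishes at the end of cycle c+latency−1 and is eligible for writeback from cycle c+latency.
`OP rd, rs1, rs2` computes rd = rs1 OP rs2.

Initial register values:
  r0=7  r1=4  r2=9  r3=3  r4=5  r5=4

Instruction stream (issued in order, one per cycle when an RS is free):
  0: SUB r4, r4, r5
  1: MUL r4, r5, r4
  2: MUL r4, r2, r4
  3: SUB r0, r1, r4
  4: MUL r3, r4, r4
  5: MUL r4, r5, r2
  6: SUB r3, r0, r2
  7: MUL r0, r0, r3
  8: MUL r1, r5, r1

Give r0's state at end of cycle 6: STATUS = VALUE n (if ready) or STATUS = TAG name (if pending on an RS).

STATUS = TAG Add1

c1: issue SUB r4<-Add1 | r0:7,r1:4,r2:9,r3:3,r4:Add1,r5:4
c2: issue MUL r4<-Mul1 | r0:7,r1:4,r2:9,r3:3,r4:Mul1,r5:4
c3: issue MUL r4<-Mul2 | r0:7,r1:4,r2:9,r3:3,r4:Mul2,r5:4
c4: CDB Add1=1; issue SUB r0<-Add1 | r0:Add1,r1:4,r2:9,r3:3,r4:Mul2,r5:4
c5: stall | r0:Add1,r1:4,r2:9,r3:3,r4:Mul2,r5:4
c6: stall | r0:Add1,r1:4,r2:9,r3:3,r4:Mul2,r5:4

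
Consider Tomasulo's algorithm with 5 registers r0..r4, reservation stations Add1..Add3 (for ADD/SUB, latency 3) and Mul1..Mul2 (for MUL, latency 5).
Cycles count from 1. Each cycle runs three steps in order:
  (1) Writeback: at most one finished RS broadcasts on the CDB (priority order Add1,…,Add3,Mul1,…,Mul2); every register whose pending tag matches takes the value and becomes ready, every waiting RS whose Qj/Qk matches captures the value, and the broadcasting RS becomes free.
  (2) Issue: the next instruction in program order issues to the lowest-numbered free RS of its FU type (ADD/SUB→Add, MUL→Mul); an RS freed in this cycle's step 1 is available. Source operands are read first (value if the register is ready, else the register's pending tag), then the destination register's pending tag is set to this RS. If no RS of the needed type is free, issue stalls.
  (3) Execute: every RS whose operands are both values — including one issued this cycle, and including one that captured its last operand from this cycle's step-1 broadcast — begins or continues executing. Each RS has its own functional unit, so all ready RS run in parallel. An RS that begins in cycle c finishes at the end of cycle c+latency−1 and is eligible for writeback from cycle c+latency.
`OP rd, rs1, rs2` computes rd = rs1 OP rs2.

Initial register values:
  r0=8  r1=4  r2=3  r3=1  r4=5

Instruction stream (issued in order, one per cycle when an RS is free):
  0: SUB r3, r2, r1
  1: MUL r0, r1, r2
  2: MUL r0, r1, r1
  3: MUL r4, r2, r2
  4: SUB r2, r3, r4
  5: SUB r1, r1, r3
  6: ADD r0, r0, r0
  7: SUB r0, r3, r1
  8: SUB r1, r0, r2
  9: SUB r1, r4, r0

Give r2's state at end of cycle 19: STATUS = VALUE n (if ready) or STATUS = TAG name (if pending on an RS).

c1: issue SUB r3<-Add1 | r0:8,r1:4,r2:3,r3:Add1,r4:5
c2: issue MUL r0<-Mul1 | r0:Mul1,r1:4,r2:3,r3:Add1,r4:5
c3: issue MUL r0<-Mul2 | r0:Mul2,r1:4,r2:3,r3:Add1,r4:5
c4: CDB Add1=-1; stall | r0:Mul2,r1:4,r2:3,r3:-1,r4:5
c5: stall | r0:Mul2,r1:4,r2:3,r3:-1,r4:5
c6: stall | r0:Mul2,r1:4,r2:3,r3:-1,r4:5
c7: CDB Mul1=12; issue MUL r4<-Mul1 | r0:Mul2,r1:4,r2:3,r3:-1,r4:Mul1
c8: CDB Mul2=16; issue SUB r2<-Add1 | r0:16,r1:4,r2:Add1,r3:-1,r4:Mul1
c9: issue SUB r1<-Add2 | r0:16,r1:Add2,r2:Add1,r3:-1,r4:Mul1
c10: issue ADD r0<-Add3 | r0:Add3,r1:Add2,r2:Add1,r3:-1,r4:Mul1
c11: stall | r0:Add3,r1:Add2,r2:Add1,r3:-1,r4:Mul1
c12: CDB Add2=5; issue SUB r0<-Add2 | r0:Add2,r1:5,r2:Add1,r3:-1,r4:Mul1
c13: CDB Add3=32; issue SUB r1<-Add3 | r0:Add2,r1:Add3,r2:Add1,r3:-1,r4:Mul1
c14: CDB Mul1=9; stall | r0:Add2,r1:Add3,r2:Add1,r3:-1,r4:9
c15: CDB Add2=-6; issue SUB r1<-Add2 | r0:-6,r1:Add2,r2:Add1,r3:-1,r4:9
c16: - | r0:-6,r1:Add2,r2:Add1,r3:-1,r4:9
c17: CDB Add1=-10 | r0:-6,r1:Add2,r2:-10,r3:-1,r4:9
c18: CDB Add2=15 | r0:-6,r1:15,r2:-10,r3:-1,r4:9
c19: - | r0:-6,r1:15,r2:-10,r3:-1,r4:9

STATUS = VALUE -10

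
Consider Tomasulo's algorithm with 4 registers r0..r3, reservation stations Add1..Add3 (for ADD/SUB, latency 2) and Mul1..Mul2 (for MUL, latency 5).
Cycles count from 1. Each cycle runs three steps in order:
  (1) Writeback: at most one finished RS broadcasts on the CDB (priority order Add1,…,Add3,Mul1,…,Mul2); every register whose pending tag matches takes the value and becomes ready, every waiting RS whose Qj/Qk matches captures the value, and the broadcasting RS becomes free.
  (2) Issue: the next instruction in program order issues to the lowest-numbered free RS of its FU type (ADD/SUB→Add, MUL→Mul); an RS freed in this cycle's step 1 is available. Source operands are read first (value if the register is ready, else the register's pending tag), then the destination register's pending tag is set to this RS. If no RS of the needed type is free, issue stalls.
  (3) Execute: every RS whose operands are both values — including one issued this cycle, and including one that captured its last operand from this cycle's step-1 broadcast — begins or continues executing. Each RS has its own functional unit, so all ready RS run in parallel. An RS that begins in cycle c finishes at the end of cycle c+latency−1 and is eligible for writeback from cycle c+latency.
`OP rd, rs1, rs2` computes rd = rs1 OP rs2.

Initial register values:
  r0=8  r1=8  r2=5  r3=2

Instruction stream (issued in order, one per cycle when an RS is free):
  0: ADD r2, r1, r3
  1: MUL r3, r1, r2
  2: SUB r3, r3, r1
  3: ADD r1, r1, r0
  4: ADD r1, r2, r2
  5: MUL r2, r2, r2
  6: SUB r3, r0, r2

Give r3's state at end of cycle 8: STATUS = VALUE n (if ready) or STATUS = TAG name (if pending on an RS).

c1: issue ADD r2<-Add1 | r0:8,r1:8,r2:Add1,r3:2
c2: issue MUL r3<-Mul1 | r0:8,r1:8,r2:Add1,r3:Mul1
c3: CDB Add1=10; issue SUB r3<-Add1 | r0:8,r1:8,r2:10,r3:Add1
c4: issue ADD r1<-Add2 | r0:8,r1:Add2,r2:10,r3:Add1
c5: issue ADD r1<-Add3 | r0:8,r1:Add3,r2:10,r3:Add1
c6: CDB Add2=16; issue MUL r2<-Mul2 | r0:8,r1:Add3,r2:Mul2,r3:Add1
c7: CDB Add3=20; issue SUB r3<-Add2 | r0:8,r1:20,r2:Mul2,r3:Add2
c8: CDB Mul1=80 | r0:8,r1:20,r2:Mul2,r3:Add2

STATUS = TAG Add2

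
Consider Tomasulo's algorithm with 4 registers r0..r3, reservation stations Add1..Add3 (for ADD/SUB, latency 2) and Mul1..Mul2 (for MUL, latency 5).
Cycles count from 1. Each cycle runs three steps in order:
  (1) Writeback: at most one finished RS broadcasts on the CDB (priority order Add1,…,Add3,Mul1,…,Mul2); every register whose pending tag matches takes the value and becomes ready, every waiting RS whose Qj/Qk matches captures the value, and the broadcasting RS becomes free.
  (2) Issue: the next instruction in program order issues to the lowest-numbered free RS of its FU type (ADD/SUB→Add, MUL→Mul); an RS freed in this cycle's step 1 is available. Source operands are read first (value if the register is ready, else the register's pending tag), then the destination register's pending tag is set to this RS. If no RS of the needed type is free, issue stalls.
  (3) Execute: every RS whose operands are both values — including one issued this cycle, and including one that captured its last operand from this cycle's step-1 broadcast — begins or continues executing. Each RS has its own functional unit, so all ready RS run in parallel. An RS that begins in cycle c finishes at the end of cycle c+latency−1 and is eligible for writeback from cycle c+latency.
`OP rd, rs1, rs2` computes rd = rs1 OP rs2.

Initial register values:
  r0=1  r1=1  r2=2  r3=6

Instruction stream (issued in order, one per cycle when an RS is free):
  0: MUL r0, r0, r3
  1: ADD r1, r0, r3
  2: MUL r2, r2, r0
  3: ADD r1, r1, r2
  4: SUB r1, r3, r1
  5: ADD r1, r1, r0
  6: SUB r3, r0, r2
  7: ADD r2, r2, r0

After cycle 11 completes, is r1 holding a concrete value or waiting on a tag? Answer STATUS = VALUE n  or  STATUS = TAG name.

STATUS = TAG Add1

  c1: issue MUL r0<-Mul1  regs: r0:Mul1,r1:1,r2:2,r3:6
  c2: issue ADD r1<-Add1  regs: r0:Mul1,r1:Add1,r2:2,r3:6
  c3: issue MUL r2<-Mul2  regs: r0:Mul1,r1:Add1,r2:Mul2,r3:6
  c4: issue ADD r1<-Add2  regs: r0:Mul1,r1:Add2,r2:Mul2,r3:6
  c5: issue SUB r1<-Add3  regs: r0:Mul1,r1:Add3,r2:Mul2,r3:6
  c6: CDB Mul1=6; stall  regs: r0:6,r1:Add3,r2:Mul2,r3:6
  c7: stall  regs: r0:6,r1:Add3,r2:Mul2,r3:6
  c8: CDB Add1=12; issue ADD r1<-Add1  regs: r0:6,r1:Add1,r2:Mul2,r3:6
  c9: stall  regs: r0:6,r1:Add1,r2:Mul2,r3:6
  c10: stall  regs: r0:6,r1:Add1,r2:Mul2,r3:6
  c11: CDB Mul2=12; stall  regs: r0:6,r1:Add1,r2:12,r3:6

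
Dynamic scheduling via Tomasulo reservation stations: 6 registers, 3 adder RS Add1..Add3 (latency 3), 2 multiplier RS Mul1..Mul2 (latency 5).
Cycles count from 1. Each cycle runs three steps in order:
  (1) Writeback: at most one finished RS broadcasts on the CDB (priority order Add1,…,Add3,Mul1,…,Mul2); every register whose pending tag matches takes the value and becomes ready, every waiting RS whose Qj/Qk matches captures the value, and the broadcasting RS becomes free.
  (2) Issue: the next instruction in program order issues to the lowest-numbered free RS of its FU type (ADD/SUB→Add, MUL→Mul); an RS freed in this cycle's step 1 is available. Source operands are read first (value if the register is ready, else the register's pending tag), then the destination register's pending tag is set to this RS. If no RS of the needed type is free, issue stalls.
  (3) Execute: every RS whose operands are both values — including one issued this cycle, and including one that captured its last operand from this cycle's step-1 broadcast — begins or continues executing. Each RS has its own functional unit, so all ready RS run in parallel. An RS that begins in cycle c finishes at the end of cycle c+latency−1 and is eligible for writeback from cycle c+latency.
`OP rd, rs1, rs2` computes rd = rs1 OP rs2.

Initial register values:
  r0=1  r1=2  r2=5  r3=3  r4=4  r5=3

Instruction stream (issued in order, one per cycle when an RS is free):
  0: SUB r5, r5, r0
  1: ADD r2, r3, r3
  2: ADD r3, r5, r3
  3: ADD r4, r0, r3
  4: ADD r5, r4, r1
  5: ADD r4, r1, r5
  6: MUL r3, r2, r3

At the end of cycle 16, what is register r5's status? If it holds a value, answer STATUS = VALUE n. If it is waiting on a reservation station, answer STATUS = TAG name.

cycle 1: issue SUB r5<-Add1 // r0:1,r1:2,r2:5,r3:3,r4:4,r5:Add1
cycle 2: issue ADD r2<-Add2 // r0:1,r1:2,r2:Add2,r3:3,r4:4,r5:Add1
cycle 3: issue ADD r3<-Add3 // r0:1,r1:2,r2:Add2,r3:Add3,r4:4,r5:Add1
cycle 4: CDB Add1=2; issue ADD r4<-Add1 // r0:1,r1:2,r2:Add2,r3:Add3,r4:Add1,r5:2
cycle 5: CDB Add2=6; issue ADD r5<-Add2 // r0:1,r1:2,r2:6,r3:Add3,r4:Add1,r5:Add2
cycle 6: stall // r0:1,r1:2,r2:6,r3:Add3,r4:Add1,r5:Add2
cycle 7: CDB Add3=5; issue ADD r4<-Add3 // r0:1,r1:2,r2:6,r3:5,r4:Add3,r5:Add2
cycle 8: issue MUL r3<-Mul1 // r0:1,r1:2,r2:6,r3:Mul1,r4:Add3,r5:Add2
cycle 9: - // r0:1,r1:2,r2:6,r3:Mul1,r4:Add3,r5:Add2
cycle 10: CDB Add1=6 // r0:1,r1:2,r2:6,r3:Mul1,r4:Add3,r5:Add2
cycle 11: - // r0:1,r1:2,r2:6,r3:Mul1,r4:Add3,r5:Add2
cycle 12: - // r0:1,r1:2,r2:6,r3:Mul1,r4:Add3,r5:Add2
cycle 13: CDB Add2=8 // r0:1,r1:2,r2:6,r3:Mul1,r4:Add3,r5:8
cycle 14: CDB Mul1=30 // r0:1,r1:2,r2:6,r3:30,r4:Add3,r5:8
cycle 15: - // r0:1,r1:2,r2:6,r3:30,r4:Add3,r5:8
cycle 16: CDB Add3=10 // r0:1,r1:2,r2:6,r3:30,r4:10,r5:8

STATUS = VALUE 8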